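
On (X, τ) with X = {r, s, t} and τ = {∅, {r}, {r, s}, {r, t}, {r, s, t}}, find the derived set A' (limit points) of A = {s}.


A' = ∅

For each x ∈ X, list the open sets U ∈ τ with x ∈ U, then check whether U ∩ (A ∖ {x}) ≠ ∅ for every such U.
  x = r: open {r} ∋ x has {r} ∩ (A ∖ {r}) = ∅, so x is NOT a limit point.
  x = s: open {r, s} ∋ x has {r, s} ∩ (A ∖ {s}) = ∅, so x is NOT a limit point.
  x = t: open {r, t} ∋ x has {r, t} ∩ (A ∖ {t}) = ∅, so x is NOT a limit point.
Collecting: A' = ∅.


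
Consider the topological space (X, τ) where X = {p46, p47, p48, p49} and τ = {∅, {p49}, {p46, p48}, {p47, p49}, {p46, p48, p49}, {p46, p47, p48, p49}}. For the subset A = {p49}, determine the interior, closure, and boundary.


int(A) = {p49}, cl(A) = {p47, p49}, ∂A = {p47}.

Closed sets in (X, τ) are complements of opens:
  closed(X, τ) = {∅, {p47}, {p46, p48}, {p47, p49}, {p46, p47, p48}, {p46, p47, p48, p49}}.
int(A) = ⋃ {U ∈ τ : U ⊆ A}. Opens contained in A: ∅, {p49}.
Taking the union of these: int(A) = {p49}.
cl(A) = ⋂ {C closed : A ⊆ C}. Closed sets containing A: {p47, p49}, {p46, p47, p48, p49}.
Intersecting these: cl(A) = {p47, p49}.
∂A = cl(A) ∖ int(A) = {p47, p49} ∖ {p49} = {p47}.


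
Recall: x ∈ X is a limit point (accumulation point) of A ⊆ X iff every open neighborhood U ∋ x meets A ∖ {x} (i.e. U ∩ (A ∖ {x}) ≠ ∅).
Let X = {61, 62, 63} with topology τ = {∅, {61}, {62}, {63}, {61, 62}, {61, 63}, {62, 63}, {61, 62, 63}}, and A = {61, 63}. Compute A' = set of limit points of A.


A' = ∅

For each x ∈ X, list the open sets U ∈ τ with x ∈ U, then check whether U ∩ (A ∖ {x}) ≠ ∅ for every such U.
  x = 61: open {61} ∋ x has {61} ∩ (A ∖ {61}) = ∅, so x is NOT a limit point.
  x = 62: open {62} ∋ x has {62} ∩ (A ∖ {62}) = ∅, so x is NOT a limit point.
  x = 63: open {63} ∋ x has {63} ∩ (A ∖ {63}) = ∅, so x is NOT a limit point.
Collecting: A' = ∅.


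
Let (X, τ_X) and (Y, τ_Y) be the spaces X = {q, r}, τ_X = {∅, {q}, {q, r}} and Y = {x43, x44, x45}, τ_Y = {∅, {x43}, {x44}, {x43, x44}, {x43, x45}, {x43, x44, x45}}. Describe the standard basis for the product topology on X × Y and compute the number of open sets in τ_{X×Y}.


Basis B = {∅ × ∅, {q} × {x43}, {q} × {x44}, {q} × {x43, x44}, {q} × {x43, x45}, {q, r} × {x43}, {q, r} × {x44}, {q} × {x43, x44, x45}, {q, r} × {x43, x44}, {q, r} × {x43, x45}, {q, r} × {x43, x44, x45}}; |τ_{X×Y}| = 18.

Enumerate products U × V with U ∈ τ_X, V ∈ τ_Y (deduplicated):
  ∅ × ∅ = {} (∅)
  {q} × {x43} = {(q,x43)}
  {q} × {x44} = {(q,x44)}
  {q} × {x43, x44} = {(q,x43), (q,x44)}
  {q} × {x43, x45} = {(q,x43), (q,x45)}
  {q, r} × {x43} = {(q,x43), (r,x43)}
  {q, r} × {x44} = {(q,x44), (r,x44)}
  {q} × {x43, x44, x45} = {(q,x43), (q,x44), (q,x45)}
  {q, r} × {x43, x44} = {(q,x43), (q,x44), (r,x43), (r,x44)}
  {q, r} × {x43, x45} = {(q,x43), (q,x45), (r,x43), (r,x45)}
  {q, r} × {x43, x44, x45} = {(q,x43), (q,x44), (q,x45), (r,x43), (r,x44), (r,x45)}
These 11 distinct sets form the basis B.
Close under arbitrary unions to get τ_{X×Y}; counting gives |τ_{X×Y}| = 18.


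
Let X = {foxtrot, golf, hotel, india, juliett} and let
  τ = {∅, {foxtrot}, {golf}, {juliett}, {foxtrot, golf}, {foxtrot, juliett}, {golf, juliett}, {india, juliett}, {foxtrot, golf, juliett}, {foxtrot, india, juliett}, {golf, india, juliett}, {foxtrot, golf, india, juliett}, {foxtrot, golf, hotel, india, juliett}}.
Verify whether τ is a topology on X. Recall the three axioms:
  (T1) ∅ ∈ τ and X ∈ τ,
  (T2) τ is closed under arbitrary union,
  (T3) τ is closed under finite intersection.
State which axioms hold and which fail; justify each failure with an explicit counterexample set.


τ IS a topology on X.

Axiom (T1): ∅ ∈ τ? Yes; X ∈ τ? Yes.
Axiom (T2/T3): check pairwise unions and intersections of members of τ.
All pairwise intersections and unions checked — each lies in τ. Therefore τ satisfies (T1), (T2), (T3): it IS a topology on X.


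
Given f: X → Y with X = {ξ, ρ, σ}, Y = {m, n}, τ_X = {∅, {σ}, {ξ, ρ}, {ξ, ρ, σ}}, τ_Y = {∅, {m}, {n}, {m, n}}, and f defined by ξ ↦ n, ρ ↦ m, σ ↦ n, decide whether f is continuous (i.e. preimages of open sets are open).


f is NOT continuous.

Compute f^{-1}(U) for each U ∈ τ_Y:
  U = ∅: f^{-1}(U) = ∅ ∈ τ_X ✓.
  U = {m}: f^{-1}(U) = {ρ} ∉ τ_X ✗.
  U = {n}: f^{-1}(U) = {ξ, σ} ∉ τ_X ✗.
  U = {m, n}: f^{-1}(U) = {ξ, ρ, σ} ∈ τ_X ✓.
Found U = {m} with f^{-1}(U) = {ρ} not in τ_X. Therefore f is NOT continuous.


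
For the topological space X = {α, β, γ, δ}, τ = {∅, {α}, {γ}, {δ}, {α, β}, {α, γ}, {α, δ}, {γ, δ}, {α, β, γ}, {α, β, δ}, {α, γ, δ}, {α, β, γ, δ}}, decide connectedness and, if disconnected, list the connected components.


(X, τ) is disconnected; components = [{γ}, {δ}, {α, β}].

Find clopen sets (U ∈ τ with X ∖ U ∈ τ):
  U = ∅, X ∖ U = {α, β, γ, δ} — both open, so U is clopen.
  U = {γ}, X ∖ U = {α, β, δ} — both open, so U is clopen.
  U = {δ}, X ∖ U = {α, β, γ} — both open, so U is clopen.
  U = {α, β}, X ∖ U = {γ, δ} — both open, so U is clopen.
  U = {γ, δ}, X ∖ U = {α, β} — both open, so U is clopen.
  U = {α, β, γ}, X ∖ U = {δ} — both open, so U is clopen.
  U = {α, β, δ}, X ∖ U = {γ} — both open, so U is clopen.
  U = {α, β, γ, δ}, X ∖ U = ∅ — both open, so U is clopen.
Nontrivial clopen(s) exist: e.g. {γ, δ}. So (X, τ) is disconnected.
Compute connected components by grouping points that agree on all clopens:
  component: {γ}
  component: {δ}
  component: {α, β}


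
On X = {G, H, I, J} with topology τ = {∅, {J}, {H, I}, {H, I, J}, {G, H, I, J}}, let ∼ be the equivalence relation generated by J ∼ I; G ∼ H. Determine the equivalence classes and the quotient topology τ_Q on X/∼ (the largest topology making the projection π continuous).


X/∼ = {[G=H], [I=J]}; |τ_Q| = 2.

Equivalence classes: [G=H], [I=J].
Quotient map π: X → X/∼ sends G ↦ [G=H], H ↦ [G=H], I ↦ [I=J], J ↦ [I=J].
For each subset V ⊆ X/∼, compute π^{-1}(V) ⊆ X and check whether π^{-1}(V) ∈ τ. V is open in τ_Q iff π^{-1}(V) ∈ τ.
  V = {}: π^{-1}(V) = ∅ ∈ τ ✓.
  V = {[G=H]}: π^{-1}(V) = {G, H} ∉ τ ✗.
  V = {[I=J]}: π^{-1}(V) = {I, J} ∉ τ ✗.
  V = {[G=H], [I=J]}: π^{-1}(V) = {G, H, I, J} ∈ τ ✓.
Open sets in the quotient: τ_Q = {{}, {[G=H], [I=J]}} (2 elements).


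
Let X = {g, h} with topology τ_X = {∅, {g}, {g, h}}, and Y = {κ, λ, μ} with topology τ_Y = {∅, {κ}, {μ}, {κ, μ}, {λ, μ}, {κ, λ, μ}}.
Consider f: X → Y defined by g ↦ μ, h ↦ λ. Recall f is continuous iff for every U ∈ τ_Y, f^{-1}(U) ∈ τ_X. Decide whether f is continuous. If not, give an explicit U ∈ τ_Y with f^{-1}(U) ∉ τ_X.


f IS continuous.

Compute f^{-1}(U) for each U ∈ τ_Y:
  U = ∅: f^{-1}(U) = ∅ ∈ τ_X ✓.
  U = {κ}: f^{-1}(U) = ∅ ∈ τ_X ✓.
  U = {μ}: f^{-1}(U) = {g} ∈ τ_X ✓.
  U = {κ, μ}: f^{-1}(U) = {g} ∈ τ_X ✓.
  U = {λ, μ}: f^{-1}(U) = {g, h} ∈ τ_X ✓.
  U = {κ, λ, μ}: f^{-1}(U) = {g, h} ∈ τ_X ✓.
Every preimage lies in τ_X, so f IS continuous.


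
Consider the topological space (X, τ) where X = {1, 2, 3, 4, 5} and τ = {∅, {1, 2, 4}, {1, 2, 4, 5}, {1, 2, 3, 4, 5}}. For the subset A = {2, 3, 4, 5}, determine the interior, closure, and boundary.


int(A) = ∅, cl(A) = {1, 2, 3, 4, 5}, ∂A = {1, 2, 3, 4, 5}.

Closed sets in (X, τ) are complements of opens:
  closed(X, τ) = {∅, {3}, {3, 5}, {1, 2, 3, 4, 5}}.
int(A) = ⋃ {U ∈ τ : U ⊆ A}. Opens contained in A: ∅.
Taking the union of these: int(A) = ∅.
cl(A) = ⋂ {C closed : A ⊆ C}. Closed sets containing A: {1, 2, 3, 4, 5}.
Intersecting these: cl(A) = {1, 2, 3, 4, 5}.
∂A = cl(A) ∖ int(A) = {1, 2, 3, 4, 5} ∖ ∅ = {1, 2, 3, 4, 5}.


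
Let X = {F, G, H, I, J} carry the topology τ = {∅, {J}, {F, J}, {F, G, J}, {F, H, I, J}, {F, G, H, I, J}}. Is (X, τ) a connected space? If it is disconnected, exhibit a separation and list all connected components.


(X, τ) is connected.

Find clopen sets (U ∈ τ with X ∖ U ∈ τ):
  U = ∅, X ∖ U = {F, G, H, I, J} — both open, so U is clopen.
  U = {F, G, H, I, J}, X ∖ U = ∅ — both open, so U is clopen.
Only trivial clopens (∅ and X) exist, so (X, τ) is connected.
Compute connected components by grouping points that agree on all clopens:
  component: {F, G, H, I, J}


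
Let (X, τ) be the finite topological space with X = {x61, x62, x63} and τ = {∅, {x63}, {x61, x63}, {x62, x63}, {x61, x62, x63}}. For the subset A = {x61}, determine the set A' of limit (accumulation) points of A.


A' = ∅

For each x ∈ X, list the open sets U ∈ τ with x ∈ U, then check whether U ∩ (A ∖ {x}) ≠ ∅ for every such U.
  x = x61: open {x61, x63} ∋ x has {x61, x63} ∩ (A ∖ {x61}) = ∅, so x is NOT a limit point.
  x = x62: open {x62, x63} ∋ x has {x62, x63} ∩ (A ∖ {x62}) = ∅, so x is NOT a limit point.
  x = x63: open {x63} ∋ x has {x63} ∩ (A ∖ {x63}) = ∅, so x is NOT a limit point.
Collecting: A' = ∅.


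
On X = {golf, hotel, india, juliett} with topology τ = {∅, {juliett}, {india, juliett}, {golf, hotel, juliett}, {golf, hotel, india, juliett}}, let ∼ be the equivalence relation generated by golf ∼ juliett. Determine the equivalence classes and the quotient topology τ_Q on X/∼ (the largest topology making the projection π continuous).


X/∼ = {[golf=juliett], [hotel], [india]}; |τ_Q| = 3.

Equivalence classes: [golf=juliett], [hotel], [india].
Quotient map π: X → X/∼ sends golf ↦ [golf=juliett], hotel ↦ [hotel], india ↦ [india], juliett ↦ [golf=juliett].
For each subset V ⊆ X/∼, compute π^{-1}(V) ⊆ X and check whether π^{-1}(V) ∈ τ. V is open in τ_Q iff π^{-1}(V) ∈ τ.
  V = {}: π^{-1}(V) = ∅ ∈ τ ✓.
  V = {[golf=juliett]}: π^{-1}(V) = {golf, juliett} ∉ τ ✗.
  V = {[hotel]}: π^{-1}(V) = {hotel} ∉ τ ✗.
  V = {[golf=juliett], [hotel]}: π^{-1}(V) = {golf, hotel, juliett} ∈ τ ✓.
  V = {[india]}: π^{-1}(V) = {india} ∉ τ ✗.
  V = {[golf=juliett], [india]}: π^{-1}(V) = {golf, india, juliett} ∉ τ ✗.
  V = {[hotel], [india]}: π^{-1}(V) = {hotel, india} ∉ τ ✗.
  V = {[golf=juliett], [hotel], [india]}: π^{-1}(V) = {golf, hotel, india, juliett} ∈ τ ✓.
Open sets in the quotient: τ_Q = {{}, {[golf=juliett], [hotel]}, {[golf=juliett], [hotel], [india]}} (3 elements).


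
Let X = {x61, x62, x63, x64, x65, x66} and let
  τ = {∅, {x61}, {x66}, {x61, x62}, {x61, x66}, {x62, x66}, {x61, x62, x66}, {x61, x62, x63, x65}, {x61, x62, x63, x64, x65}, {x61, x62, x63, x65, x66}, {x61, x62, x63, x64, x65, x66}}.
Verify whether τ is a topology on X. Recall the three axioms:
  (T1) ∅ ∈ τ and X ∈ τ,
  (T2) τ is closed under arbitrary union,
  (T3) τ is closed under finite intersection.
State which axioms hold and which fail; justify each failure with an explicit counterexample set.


τ is NOT a topology on X.

Axiom (T1): ∅ ∈ τ? Yes; X ∈ τ? Yes.
Axiom (T2/T3): check pairwise unions and intersections of members of τ.
Counterexample for (T3): {x61, x62} ∩ {x62, x66} = {x62} ∉ τ. Therefore τ is NOT a topology.


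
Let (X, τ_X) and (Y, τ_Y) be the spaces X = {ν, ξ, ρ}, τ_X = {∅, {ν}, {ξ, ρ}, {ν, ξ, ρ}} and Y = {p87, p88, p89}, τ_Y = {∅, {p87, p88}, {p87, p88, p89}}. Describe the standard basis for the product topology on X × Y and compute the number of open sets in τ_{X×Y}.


Basis B = {∅ × ∅, {ν} × {p87, p88}, {ν} × {p87, p88, p89}, {ξ, ρ} × {p87, p88}, {ν, ξ, ρ} × {p87, p88}, {ξ, ρ} × {p87, p88, p89}, {ν, ξ, ρ} × {p87, p88, p89}}; |τ_{X×Y}| = 9.

Enumerate products U × V with U ∈ τ_X, V ∈ τ_Y (deduplicated):
  ∅ × ∅ = {} (∅)
  {ν} × {p87, p88} = {(ν,p87), (ν,p88)}
  {ν} × {p87, p88, p89} = {(ν,p87), (ν,p88), (ν,p89)}
  {ξ, ρ} × {p87, p88} = {(ξ,p87), (ξ,p88), (ρ,p87), (ρ,p88)}
  {ν, ξ, ρ} × {p87, p88} = {(ν,p87), (ν,p88), (ξ,p87), (ξ,p88), (ρ,p87), (ρ,p88)}
  {ξ, ρ} × {p87, p88, p89} = {(ξ,p87), (ξ,p88), (ξ,p89), (ρ,p87), (ρ,p88), (ρ,p89)}
  {ν, ξ, ρ} × {p87, p88, p89} = {(ν,p87), (ν,p88), (ν,p89), (ξ,p87), (ξ,p88), (ξ,p89), (ρ,p87), (ρ,p88), (ρ,p89)}
These 7 distinct sets form the basis B.
Close under arbitrary unions to get τ_{X×Y}; counting gives |τ_{X×Y}| = 9.


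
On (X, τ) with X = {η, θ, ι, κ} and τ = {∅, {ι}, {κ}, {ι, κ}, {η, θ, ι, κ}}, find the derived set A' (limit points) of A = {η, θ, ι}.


A' = {η, θ}

For each x ∈ X, list the open sets U ∈ τ with x ∈ U, then check whether U ∩ (A ∖ {x}) ≠ ∅ for every such U.
  x = η: opens ∋ x are {η, θ, ι, κ}; each meets A ∖ {η}, so x IS a limit point.
  x = θ: opens ∋ x are {η, θ, ι, κ}; each meets A ∖ {θ}, so x IS a limit point.
  x = ι: open {ι} ∋ x has {ι} ∩ (A ∖ {ι}) = ∅, so x is NOT a limit point.
  x = κ: open {κ} ∋ x has {κ} ∩ (A ∖ {κ}) = ∅, so x is NOT a limit point.
Collecting: A' = {η, θ}.


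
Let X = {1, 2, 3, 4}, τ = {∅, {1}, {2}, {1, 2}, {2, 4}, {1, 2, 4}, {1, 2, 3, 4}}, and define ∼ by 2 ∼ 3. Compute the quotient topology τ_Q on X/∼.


X/∼ = {[1], [2=3], [4]}; |τ_Q| = 3.

Equivalence classes: [1], [2=3], [4].
Quotient map π: X → X/∼ sends 1 ↦ [1], 2 ↦ [2=3], 3 ↦ [2=3], 4 ↦ [4].
For each subset V ⊆ X/∼, compute π^{-1}(V) ⊆ X and check whether π^{-1}(V) ∈ τ. V is open in τ_Q iff π^{-1}(V) ∈ τ.
  V = {}: π^{-1}(V) = ∅ ∈ τ ✓.
  V = {[1]}: π^{-1}(V) = {1} ∈ τ ✓.
  V = {[2=3]}: π^{-1}(V) = {2, 3} ∉ τ ✗.
  V = {[1], [2=3]}: π^{-1}(V) = {1, 2, 3} ∉ τ ✗.
  V = {[4]}: π^{-1}(V) = {4} ∉ τ ✗.
  V = {[1], [4]}: π^{-1}(V) = {1, 4} ∉ τ ✗.
  V = {[2=3], [4]}: π^{-1}(V) = {2, 3, 4} ∉ τ ✗.
  V = {[1], [2=3], [4]}: π^{-1}(V) = {1, 2, 3, 4} ∈ τ ✓.
Open sets in the quotient: τ_Q = {{}, {[1]}, {[1], [2=3], [4]}} (3 elements).


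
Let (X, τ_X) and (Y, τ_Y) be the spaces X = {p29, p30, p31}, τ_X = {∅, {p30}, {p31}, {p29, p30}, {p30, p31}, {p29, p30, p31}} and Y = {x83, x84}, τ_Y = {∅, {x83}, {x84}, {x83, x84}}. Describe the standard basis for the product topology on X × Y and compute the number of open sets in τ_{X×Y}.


Basis B = {∅ × ∅, {p30} × {x83}, {p30} × {x84}, {p31} × {x83}, {p31} × {x84}, {p29, p30} × {x83}, {p29, p30} × {x84}, {p30} × {x83, x84}, {p30, p31} × {x83}, {p30, p31} × {x84}, {p31} × {x83, x84}, {p29, p30, p31} × {x83}, {p29, p30, p31} × {x84}, {p29, p30} × {x83, x84}, {p30, p31} × {x83, x84}, {p29, p30, p31} × {x83, x84}}; |τ_{X×Y}| = 36.

Enumerate products U × V with U ∈ τ_X, V ∈ τ_Y (deduplicated):
  ∅ × ∅ = {} (∅)
  {p30} × {x83} = {(p30,x83)}
  {p30} × {x84} = {(p30,x84)}
  {p31} × {x83} = {(p31,x83)}
  {p31} × {x84} = {(p31,x84)}
  {p29, p30} × {x83} = {(p29,x83), (p30,x83)}
  {p29, p30} × {x84} = {(p29,x84), (p30,x84)}
  {p30} × {x83, x84} = {(p30,x83), (p30,x84)}
  {p30, p31} × {x83} = {(p30,x83), (p31,x83)}
  {p30, p31} × {x84} = {(p30,x84), (p31,x84)}
  {p31} × {x83, x84} = {(p31,x83), (p31,x84)}
  {p29, p30, p31} × {x83} = {(p29,x83), (p30,x83), (p31,x83)}
  {p29, p30, p31} × {x84} = {(p29,x84), (p30,x84), (p31,x84)}
  {p29, p30} × {x83, x84} = {(p29,x83), (p29,x84), (p30,x83), (p30,x84)}
  {p30, p31} × {x83, x84} = {(p30,x83), (p30,x84), (p31,x83), (p31,x84)}
  {p29, p30, p31} × {x83, x84} = {(p29,x83), (p29,x84), (p30,x83), (p30,x84), (p31,x83), (p31,x84)}
These 16 distinct sets form the basis B.
Close under arbitrary unions to get τ_{X×Y}; counting gives |τ_{X×Y}| = 36.


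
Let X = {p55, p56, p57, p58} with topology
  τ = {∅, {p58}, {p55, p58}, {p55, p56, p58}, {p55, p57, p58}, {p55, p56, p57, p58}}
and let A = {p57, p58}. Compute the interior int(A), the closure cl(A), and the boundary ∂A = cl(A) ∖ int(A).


int(A) = {p58}, cl(A) = {p55, p56, p57, p58}, ∂A = {p55, p56, p57}.

Closed sets in (X, τ) are complements of opens:
  closed(X, τ) = {∅, {p56}, {p57}, {p56, p57}, {p55, p56, p57}, {p55, p56, p57, p58}}.
int(A) = ⋃ {U ∈ τ : U ⊆ A}. Opens contained in A: ∅, {p58}.
Taking the union of these: int(A) = {p58}.
cl(A) = ⋂ {C closed : A ⊆ C}. Closed sets containing A: {p55, p56, p57, p58}.
Intersecting these: cl(A) = {p55, p56, p57, p58}.
∂A = cl(A) ∖ int(A) = {p55, p56, p57, p58} ∖ {p58} = {p55, p56, p57}.


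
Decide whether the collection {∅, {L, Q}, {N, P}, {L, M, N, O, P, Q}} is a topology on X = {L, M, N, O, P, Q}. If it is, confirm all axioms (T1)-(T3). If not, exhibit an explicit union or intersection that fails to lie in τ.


τ is NOT a topology on X.

Axiom (T1): ∅ ∈ τ? Yes; X ∈ τ? Yes.
Axiom (T2/T3): check pairwise unions and intersections of members of τ.
Counterexample for (T2): {L, Q} ∪ {N, P} = {L, N, P, Q} ∉ τ. Therefore τ is NOT a topology.


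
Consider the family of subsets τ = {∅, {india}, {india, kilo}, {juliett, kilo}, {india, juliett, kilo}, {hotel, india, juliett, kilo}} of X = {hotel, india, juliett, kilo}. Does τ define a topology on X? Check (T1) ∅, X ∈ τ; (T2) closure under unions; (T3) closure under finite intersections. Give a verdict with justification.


τ is NOT a topology on X.

Axiom (T1): ∅ ∈ τ? Yes; X ∈ τ? Yes.
Axiom (T2/T3): check pairwise unions and intersections of members of τ.
Counterexample for (T3): {india, kilo} ∩ {juliett, kilo} = {kilo} ∉ τ. Therefore τ is NOT a topology.


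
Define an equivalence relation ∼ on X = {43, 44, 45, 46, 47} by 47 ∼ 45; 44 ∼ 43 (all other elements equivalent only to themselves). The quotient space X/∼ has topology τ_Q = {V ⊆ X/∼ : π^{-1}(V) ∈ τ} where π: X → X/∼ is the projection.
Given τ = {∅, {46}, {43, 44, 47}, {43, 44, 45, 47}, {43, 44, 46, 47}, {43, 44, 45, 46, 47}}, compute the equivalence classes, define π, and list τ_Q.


X/∼ = {[43=44], [45=47], [46]}; |τ_Q| = 4.

Equivalence classes: [43=44], [45=47], [46].
Quotient map π: X → X/∼ sends 43 ↦ [43=44], 44 ↦ [43=44], 45 ↦ [45=47], 46 ↦ [46], 47 ↦ [45=47].
For each subset V ⊆ X/∼, compute π^{-1}(V) ⊆ X and check whether π^{-1}(V) ∈ τ. V is open in τ_Q iff π^{-1}(V) ∈ τ.
  V = {}: π^{-1}(V) = ∅ ∈ τ ✓.
  V = {[43=44]}: π^{-1}(V) = {43, 44} ∉ τ ✗.
  V = {[45=47]}: π^{-1}(V) = {45, 47} ∉ τ ✗.
  V = {[43=44], [45=47]}: π^{-1}(V) = {43, 44, 45, 47} ∈ τ ✓.
  V = {[46]}: π^{-1}(V) = {46} ∈ τ ✓.
  V = {[43=44], [46]}: π^{-1}(V) = {43, 44, 46} ∉ τ ✗.
  V = {[45=47], [46]}: π^{-1}(V) = {45, 46, 47} ∉ τ ✗.
  V = {[43=44], [45=47], [46]}: π^{-1}(V) = {43, 44, 45, 46, 47} ∈ τ ✓.
Open sets in the quotient: τ_Q = {{}, {[43=44], [45=47]}, {[46]}, {[43=44], [45=47], [46]}} (4 elements).


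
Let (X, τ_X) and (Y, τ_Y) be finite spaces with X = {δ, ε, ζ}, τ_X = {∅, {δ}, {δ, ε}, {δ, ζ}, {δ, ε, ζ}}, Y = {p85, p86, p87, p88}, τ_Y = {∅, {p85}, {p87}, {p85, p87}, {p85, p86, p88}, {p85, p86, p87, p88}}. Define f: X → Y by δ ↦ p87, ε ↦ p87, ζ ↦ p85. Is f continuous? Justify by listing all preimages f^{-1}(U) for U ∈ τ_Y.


f is NOT continuous.

Compute f^{-1}(U) for each U ∈ τ_Y:
  U = ∅: f^{-1}(U) = ∅ ∈ τ_X ✓.
  U = {p85}: f^{-1}(U) = {ζ} ∉ τ_X ✗.
  U = {p87}: f^{-1}(U) = {δ, ε} ∈ τ_X ✓.
  U = {p85, p87}: f^{-1}(U) = {δ, ε, ζ} ∈ τ_X ✓.
  U = {p85, p86, p88}: f^{-1}(U) = {ζ} ∉ τ_X ✗.
  U = {p85, p86, p87, p88}: f^{-1}(U) = {δ, ε, ζ} ∈ τ_X ✓.
Found U = {p85} with f^{-1}(U) = {ζ} not in τ_X. Therefore f is NOT continuous.


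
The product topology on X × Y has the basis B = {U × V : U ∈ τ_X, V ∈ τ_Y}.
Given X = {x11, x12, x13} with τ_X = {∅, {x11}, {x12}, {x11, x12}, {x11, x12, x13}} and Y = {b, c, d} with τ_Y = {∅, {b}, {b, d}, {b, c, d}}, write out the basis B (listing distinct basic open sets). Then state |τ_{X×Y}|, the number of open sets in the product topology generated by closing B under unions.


Basis B = {∅ × ∅, {x11} × {b}, {x12} × {b}, {x11} × {b, d}, {x11, x12} × {b}, {x12} × {b, d}, {x11} × {b, c, d}, {x11, x12, x13} × {b}, {x12} × {b, c, d}, {x11, x12} × {b, d}, {x11, x12} × {b, c, d}, {x11, x12, x13} × {b, d}, {x11, x12, x13} × {b, c, d}}; |τ_{X×Y}| = 30.

Enumerate products U × V with U ∈ τ_X, V ∈ τ_Y (deduplicated):
  ∅ × ∅ = {} (∅)
  {x11} × {b} = {(x11,b)}
  {x12} × {b} = {(x12,b)}
  {x11} × {b, d} = {(x11,b), (x11,d)}
  {x11, x12} × {b} = {(x11,b), (x12,b)}
  {x12} × {b, d} = {(x12,b), (x12,d)}
  {x11} × {b, c, d} = {(x11,b), (x11,c), (x11,d)}
  {x11, x12, x13} × {b} = {(x11,b), (x12,b), (x13,b)}
  {x12} × {b, c, d} = {(x12,b), (x12,c), (x12,d)}
  {x11, x12} × {b, d} = {(x11,b), (x11,d), (x12,b), (x12,d)}
  {x11, x12} × {b, c, d} = {(x11,b), (x11,c), (x11,d), (x12,b), (x12,c), (x12,d)}
  {x11, x12, x13} × {b, d} = {(x11,b), (x11,d), (x12,b), (x12,d), (x13,b), (x13,d)}
  {x11, x12, x13} × {b, c, d} = {(x11,b), (x11,c), (x11,d), (x12,b), (x12,c), (x12,d), (x13,b), (x13,c), (x13,d)}
These 13 distinct sets form the basis B.
Close under arbitrary unions to get τ_{X×Y}; counting gives |τ_{X×Y}| = 30.


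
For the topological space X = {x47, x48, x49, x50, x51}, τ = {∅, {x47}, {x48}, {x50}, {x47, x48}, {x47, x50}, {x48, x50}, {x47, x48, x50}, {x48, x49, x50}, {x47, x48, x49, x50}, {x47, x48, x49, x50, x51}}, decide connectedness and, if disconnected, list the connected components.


(X, τ) is connected.

Find clopen sets (U ∈ τ with X ∖ U ∈ τ):
  U = ∅, X ∖ U = {x47, x48, x49, x50, x51} — both open, so U is clopen.
  U = {x47, x48, x49, x50, x51}, X ∖ U = ∅ — both open, so U is clopen.
Only trivial clopens (∅ and X) exist, so (X, τ) is connected.
Compute connected components by grouping points that agree on all clopens:
  component: {x47, x48, x49, x50, x51}


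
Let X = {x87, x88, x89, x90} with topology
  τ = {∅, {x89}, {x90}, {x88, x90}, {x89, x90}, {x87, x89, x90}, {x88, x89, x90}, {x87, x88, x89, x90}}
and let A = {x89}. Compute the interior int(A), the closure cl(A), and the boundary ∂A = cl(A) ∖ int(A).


int(A) = {x89}, cl(A) = {x87, x89}, ∂A = {x87}.

Closed sets in (X, τ) are complements of opens:
  closed(X, τ) = {∅, {x87}, {x88}, {x87, x88}, {x87, x89}, {x87, x88, x89}, {x87, x88, x90}, {x87, x88, x89, x90}}.
int(A) = ⋃ {U ∈ τ : U ⊆ A}. Opens contained in A: ∅, {x89}.
Taking the union of these: int(A) = {x89}.
cl(A) = ⋂ {C closed : A ⊆ C}. Closed sets containing A: {x87, x89}, {x87, x88, x89}, {x87, x88, x89, x90}.
Intersecting these: cl(A) = {x87, x89}.
∂A = cl(A) ∖ int(A) = {x87, x89} ∖ {x89} = {x87}.


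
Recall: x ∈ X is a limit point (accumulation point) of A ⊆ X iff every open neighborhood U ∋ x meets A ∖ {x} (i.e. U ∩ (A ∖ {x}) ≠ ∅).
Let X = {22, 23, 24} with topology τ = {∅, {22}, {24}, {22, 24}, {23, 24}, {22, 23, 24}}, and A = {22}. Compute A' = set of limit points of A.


A' = ∅

For each x ∈ X, list the open sets U ∈ τ with x ∈ U, then check whether U ∩ (A ∖ {x}) ≠ ∅ for every such U.
  x = 22: open {22} ∋ x has {22} ∩ (A ∖ {22}) = ∅, so x is NOT a limit point.
  x = 23: open {23, 24} ∋ x has {23, 24} ∩ (A ∖ {23}) = ∅, so x is NOT a limit point.
  x = 24: open {24} ∋ x has {24} ∩ (A ∖ {24}) = ∅, so x is NOT a limit point.
Collecting: A' = ∅.


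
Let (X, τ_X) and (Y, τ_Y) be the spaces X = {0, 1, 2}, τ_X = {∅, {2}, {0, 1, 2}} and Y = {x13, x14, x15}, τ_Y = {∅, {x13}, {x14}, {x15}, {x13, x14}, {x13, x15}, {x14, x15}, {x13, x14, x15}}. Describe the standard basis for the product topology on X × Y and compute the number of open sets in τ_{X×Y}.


Basis B = {∅ × ∅, {2} × {x13}, {2} × {x14}, {2} × {x15}, {2} × {x13, x14}, {2} × {x13, x15}, {2} × {x14, x15}, {0, 1, 2} × {x13}, {0, 1, 2} × {x14}, {0, 1, 2} × {x15}, {2} × {x13, x14, x15}, {0, 1, 2} × {x13, x14}, {0, 1, 2} × {x13, x15}, {0, 1, 2} × {x14, x15}, {0, 1, 2} × {x13, x14, x15}}; |τ_{X×Y}| = 27.

Enumerate products U × V with U ∈ τ_X, V ∈ τ_Y (deduplicated):
  ∅ × ∅ = {} (∅)
  {2} × {x13} = {(2,x13)}
  {2} × {x14} = {(2,x14)}
  {2} × {x15} = {(2,x15)}
  {2} × {x13, x14} = {(2,x13), (2,x14)}
  {2} × {x13, x15} = {(2,x13), (2,x15)}
  {2} × {x14, x15} = {(2,x14), (2,x15)}
  {0, 1, 2} × {x13} = {(0,x13), (1,x13), (2,x13)}
  {0, 1, 2} × {x14} = {(0,x14), (1,x14), (2,x14)}
  {0, 1, 2} × {x15} = {(0,x15), (1,x15), (2,x15)}
  {2} × {x13, x14, x15} = {(2,x13), (2,x14), (2,x15)}
  {0, 1, 2} × {x13, x14} = {(0,x13), (0,x14), (1,x13), (1,x14), (2,x13), (2,x14)}
  {0, 1, 2} × {x13, x15} = {(0,x13), (0,x15), (1,x13), (1,x15), (2,x13), (2,x15)}
  {0, 1, 2} × {x14, x15} = {(0,x14), (0,x15), (1,x14), (1,x15), (2,x14), (2,x15)}
  {0, 1, 2} × {x13, x14, x15} = {(0,x13), (0,x14), (0,x15), (1,x13), (1,x14), (1,x15), (2,x13), (2,x14), (2,x15)}
These 15 distinct sets form the basis B.
Close under arbitrary unions to get τ_{X×Y}; counting gives |τ_{X×Y}| = 27.


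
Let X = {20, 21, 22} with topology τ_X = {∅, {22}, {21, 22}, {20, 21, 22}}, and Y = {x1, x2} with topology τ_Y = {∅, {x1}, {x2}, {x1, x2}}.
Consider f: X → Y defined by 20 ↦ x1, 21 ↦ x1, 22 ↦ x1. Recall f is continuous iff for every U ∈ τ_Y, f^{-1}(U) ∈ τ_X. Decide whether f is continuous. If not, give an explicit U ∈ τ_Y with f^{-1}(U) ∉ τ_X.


f IS continuous.

Compute f^{-1}(U) for each U ∈ τ_Y:
  U = ∅: f^{-1}(U) = ∅ ∈ τ_X ✓.
  U = {x1}: f^{-1}(U) = {20, 21, 22} ∈ τ_X ✓.
  U = {x2}: f^{-1}(U) = ∅ ∈ τ_X ✓.
  U = {x1, x2}: f^{-1}(U) = {20, 21, 22} ∈ τ_X ✓.
Every preimage lies in τ_X, so f IS continuous.


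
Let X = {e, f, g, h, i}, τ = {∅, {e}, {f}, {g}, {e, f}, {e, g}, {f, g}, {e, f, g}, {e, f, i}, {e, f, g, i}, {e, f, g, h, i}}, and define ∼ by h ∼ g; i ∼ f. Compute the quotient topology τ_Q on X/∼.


X/∼ = {[e], [f=i], [g=h]}; |τ_Q| = 4.

Equivalence classes: [e], [f=i], [g=h].
Quotient map π: X → X/∼ sends e ↦ [e], f ↦ [f=i], g ↦ [g=h], h ↦ [g=h], i ↦ [f=i].
For each subset V ⊆ X/∼, compute π^{-1}(V) ⊆ X and check whether π^{-1}(V) ∈ τ. V is open in τ_Q iff π^{-1}(V) ∈ τ.
  V = {}: π^{-1}(V) = ∅ ∈ τ ✓.
  V = {[e]}: π^{-1}(V) = {e} ∈ τ ✓.
  V = {[f=i]}: π^{-1}(V) = {f, i} ∉ τ ✗.
  V = {[e], [f=i]}: π^{-1}(V) = {e, f, i} ∈ τ ✓.
  V = {[g=h]}: π^{-1}(V) = {g, h} ∉ τ ✗.
  V = {[e], [g=h]}: π^{-1}(V) = {e, g, h} ∉ τ ✗.
  V = {[f=i], [g=h]}: π^{-1}(V) = {f, g, h, i} ∉ τ ✗.
  V = {[e], [f=i], [g=h]}: π^{-1}(V) = {e, f, g, h, i} ∈ τ ✓.
Open sets in the quotient: τ_Q = {{}, {[e]}, {[e], [f=i]}, {[e], [f=i], [g=h]}} (4 elements).


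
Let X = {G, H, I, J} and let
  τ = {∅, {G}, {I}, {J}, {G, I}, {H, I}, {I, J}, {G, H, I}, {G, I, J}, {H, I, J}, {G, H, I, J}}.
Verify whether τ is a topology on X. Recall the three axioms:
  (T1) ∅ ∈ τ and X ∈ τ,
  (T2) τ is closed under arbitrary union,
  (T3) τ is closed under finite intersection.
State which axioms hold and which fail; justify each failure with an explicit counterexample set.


τ is NOT a topology on X.

Axiom (T1): ∅ ∈ τ? Yes; X ∈ τ? Yes.
Axiom (T2/T3): check pairwise unions and intersections of members of τ.
Counterexample for (T2): {G} ∪ {J} = {G, J} ∉ τ. Therefore τ is NOT a topology.


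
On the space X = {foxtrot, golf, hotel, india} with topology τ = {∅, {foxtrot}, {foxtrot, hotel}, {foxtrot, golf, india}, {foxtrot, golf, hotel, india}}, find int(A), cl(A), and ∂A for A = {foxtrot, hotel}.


int(A) = {foxtrot, hotel}, cl(A) = {foxtrot, golf, hotel, india}, ∂A = {golf, india}.

Closed sets in (X, τ) are complements of opens:
  closed(X, τ) = {∅, {hotel}, {golf, india}, {golf, hotel, india}, {foxtrot, golf, hotel, india}}.
int(A) = ⋃ {U ∈ τ : U ⊆ A}. Opens contained in A: ∅, {foxtrot}, {foxtrot, hotel}.
Taking the union of these: int(A) = {foxtrot, hotel}.
cl(A) = ⋂ {C closed : A ⊆ C}. Closed sets containing A: {foxtrot, golf, hotel, india}.
Intersecting these: cl(A) = {foxtrot, golf, hotel, india}.
∂A = cl(A) ∖ int(A) = {foxtrot, golf, hotel, india} ∖ {foxtrot, hotel} = {golf, india}.


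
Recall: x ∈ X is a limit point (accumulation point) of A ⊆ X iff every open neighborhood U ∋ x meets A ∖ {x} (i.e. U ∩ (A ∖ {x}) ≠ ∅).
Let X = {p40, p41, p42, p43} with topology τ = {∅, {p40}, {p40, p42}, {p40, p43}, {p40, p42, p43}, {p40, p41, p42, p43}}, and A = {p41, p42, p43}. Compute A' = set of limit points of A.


A' = {p41}

For each x ∈ X, list the open sets U ∈ τ with x ∈ U, then check whether U ∩ (A ∖ {x}) ≠ ∅ for every such U.
  x = p40: open {p40} ∋ x has {p40} ∩ (A ∖ {p40}) = ∅, so x is NOT a limit point.
  x = p41: opens ∋ x are {p40, p41, p42, p43}; each meets A ∖ {p41}, so x IS a limit point.
  x = p42: open {p40, p42} ∋ x has {p40, p42} ∩ (A ∖ {p42}) = ∅, so x is NOT a limit point.
  x = p43: open {p40, p43} ∋ x has {p40, p43} ∩ (A ∖ {p43}) = ∅, so x is NOT a limit point.
Collecting: A' = {p41}.


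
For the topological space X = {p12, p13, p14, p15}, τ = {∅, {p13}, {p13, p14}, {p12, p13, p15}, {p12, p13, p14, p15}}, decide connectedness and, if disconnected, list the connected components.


(X, τ) is connected.

Find clopen sets (U ∈ τ with X ∖ U ∈ τ):
  U = ∅, X ∖ U = {p12, p13, p14, p15} — both open, so U is clopen.
  U = {p12, p13, p14, p15}, X ∖ U = ∅ — both open, so U is clopen.
Only trivial clopens (∅ and X) exist, so (X, τ) is connected.
Compute connected components by grouping points that agree on all clopens:
  component: {p12, p13, p14, p15}


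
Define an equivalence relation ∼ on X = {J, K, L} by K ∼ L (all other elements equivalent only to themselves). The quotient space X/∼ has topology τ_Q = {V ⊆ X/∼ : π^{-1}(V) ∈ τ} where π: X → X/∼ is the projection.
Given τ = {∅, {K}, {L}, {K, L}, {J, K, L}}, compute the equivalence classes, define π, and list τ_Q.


X/∼ = {[J], [K=L]}; |τ_Q| = 3.

Equivalence classes: [J], [K=L].
Quotient map π: X → X/∼ sends J ↦ [J], K ↦ [K=L], L ↦ [K=L].
For each subset V ⊆ X/∼, compute π^{-1}(V) ⊆ X and check whether π^{-1}(V) ∈ τ. V is open in τ_Q iff π^{-1}(V) ∈ τ.
  V = {}: π^{-1}(V) = ∅ ∈ τ ✓.
  V = {[J]}: π^{-1}(V) = {J} ∉ τ ✗.
  V = {[K=L]}: π^{-1}(V) = {K, L} ∈ τ ✓.
  V = {[J], [K=L]}: π^{-1}(V) = {J, K, L} ∈ τ ✓.
Open sets in the quotient: τ_Q = {{}, {[K=L]}, {[J], [K=L]}} (3 elements).


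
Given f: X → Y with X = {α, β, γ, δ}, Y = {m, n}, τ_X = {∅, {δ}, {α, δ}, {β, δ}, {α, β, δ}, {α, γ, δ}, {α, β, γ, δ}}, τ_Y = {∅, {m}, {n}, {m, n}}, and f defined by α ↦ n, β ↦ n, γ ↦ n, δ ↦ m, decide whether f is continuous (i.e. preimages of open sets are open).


f is NOT continuous.

Compute f^{-1}(U) for each U ∈ τ_Y:
  U = ∅: f^{-1}(U) = ∅ ∈ τ_X ✓.
  U = {m}: f^{-1}(U) = {δ} ∈ τ_X ✓.
  U = {n}: f^{-1}(U) = {α, β, γ} ∉ τ_X ✗.
  U = {m, n}: f^{-1}(U) = {α, β, γ, δ} ∈ τ_X ✓.
Found U = {n} with f^{-1}(U) = {α, β, γ} not in τ_X. Therefore f is NOT continuous.


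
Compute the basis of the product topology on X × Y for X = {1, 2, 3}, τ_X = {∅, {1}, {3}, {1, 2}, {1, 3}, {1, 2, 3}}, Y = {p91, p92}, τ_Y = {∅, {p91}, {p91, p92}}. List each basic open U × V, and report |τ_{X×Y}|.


Basis B = {∅ × ∅, {1} × {p91}, {3} × {p91}, {1} × {p91, p92}, {1, 2} × {p91}, {1, 3} × {p91}, {3} × {p91, p92}, {1, 2, 3} × {p91}, {1, 2} × {p91, p92}, {1, 3} × {p91, p92}, {1, 2, 3} × {p91, p92}}; |τ_{X×Y}| = 18.

Enumerate products U × V with U ∈ τ_X, V ∈ τ_Y (deduplicated):
  ∅ × ∅ = {} (∅)
  {1} × {p91} = {(1,p91)}
  {3} × {p91} = {(3,p91)}
  {1} × {p91, p92} = {(1,p91), (1,p92)}
  {1, 2} × {p91} = {(1,p91), (2,p91)}
  {1, 3} × {p91} = {(1,p91), (3,p91)}
  {3} × {p91, p92} = {(3,p91), (3,p92)}
  {1, 2, 3} × {p91} = {(1,p91), (2,p91), (3,p91)}
  {1, 2} × {p91, p92} = {(1,p91), (1,p92), (2,p91), (2,p92)}
  {1, 3} × {p91, p92} = {(1,p91), (1,p92), (3,p91), (3,p92)}
  {1, 2, 3} × {p91, p92} = {(1,p91), (1,p92), (2,p91), (2,p92), (3,p91), (3,p92)}
These 11 distinct sets form the basis B.
Close under arbitrary unions to get τ_{X×Y}; counting gives |τ_{X×Y}| = 18.


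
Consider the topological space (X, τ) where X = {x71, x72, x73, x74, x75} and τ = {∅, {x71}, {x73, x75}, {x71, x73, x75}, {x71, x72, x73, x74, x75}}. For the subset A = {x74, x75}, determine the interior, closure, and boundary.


int(A) = ∅, cl(A) = {x72, x73, x74, x75}, ∂A = {x72, x73, x74, x75}.

Closed sets in (X, τ) are complements of opens:
  closed(X, τ) = {∅, {x72, x74}, {x71, x72, x74}, {x72, x73, x74, x75}, {x71, x72, x73, x74, x75}}.
int(A) = ⋃ {U ∈ τ : U ⊆ A}. Opens contained in A: ∅.
Taking the union of these: int(A) = ∅.
cl(A) = ⋂ {C closed : A ⊆ C}. Closed sets containing A: {x72, x73, x74, x75}, {x71, x72, x73, x74, x75}.
Intersecting these: cl(A) = {x72, x73, x74, x75}.
∂A = cl(A) ∖ int(A) = {x72, x73, x74, x75} ∖ ∅ = {x72, x73, x74, x75}.


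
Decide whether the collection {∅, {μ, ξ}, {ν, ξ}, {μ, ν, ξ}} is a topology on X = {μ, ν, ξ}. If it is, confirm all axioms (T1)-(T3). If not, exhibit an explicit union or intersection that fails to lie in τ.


τ is NOT a topology on X.

Axiom (T1): ∅ ∈ τ? Yes; X ∈ τ? Yes.
Axiom (T2/T3): check pairwise unions and intersections of members of τ.
Counterexample for (T3): {μ, ξ} ∩ {ν, ξ} = {ξ} ∉ τ. Therefore τ is NOT a topology.


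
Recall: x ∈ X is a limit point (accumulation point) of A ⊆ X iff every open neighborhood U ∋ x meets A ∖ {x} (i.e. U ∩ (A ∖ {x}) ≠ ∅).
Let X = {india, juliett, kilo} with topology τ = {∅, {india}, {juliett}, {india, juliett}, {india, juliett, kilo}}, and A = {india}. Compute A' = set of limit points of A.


A' = {kilo}

For each x ∈ X, list the open sets U ∈ τ with x ∈ U, then check whether U ∩ (A ∖ {x}) ≠ ∅ for every such U.
  x = india: open {india} ∋ x has {india} ∩ (A ∖ {india}) = ∅, so x is NOT a limit point.
  x = juliett: open {juliett} ∋ x has {juliett} ∩ (A ∖ {juliett}) = ∅, so x is NOT a limit point.
  x = kilo: opens ∋ x are {india, juliett, kilo}; each meets A ∖ {kilo}, so x IS a limit point.
Collecting: A' = {kilo}.


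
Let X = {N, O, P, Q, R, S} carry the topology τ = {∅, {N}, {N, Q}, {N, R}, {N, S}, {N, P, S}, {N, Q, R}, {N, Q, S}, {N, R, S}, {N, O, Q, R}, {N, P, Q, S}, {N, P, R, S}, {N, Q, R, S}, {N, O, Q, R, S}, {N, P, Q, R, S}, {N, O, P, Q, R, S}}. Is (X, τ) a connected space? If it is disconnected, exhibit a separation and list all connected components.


(X, τ) is connected.

Find clopen sets (U ∈ τ with X ∖ U ∈ τ):
  U = ∅, X ∖ U = {N, O, P, Q, R, S} — both open, so U is clopen.
  U = {N, O, P, Q, R, S}, X ∖ U = ∅ — both open, so U is clopen.
Only trivial clopens (∅ and X) exist, so (X, τ) is connected.
Compute connected components by grouping points that agree on all clopens:
  component: {N, O, P, Q, R, S}


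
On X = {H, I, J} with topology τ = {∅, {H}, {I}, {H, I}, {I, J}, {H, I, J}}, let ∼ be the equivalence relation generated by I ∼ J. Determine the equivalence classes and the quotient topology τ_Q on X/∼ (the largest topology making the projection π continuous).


X/∼ = {[H], [I=J]}; |τ_Q| = 4.

Equivalence classes: [H], [I=J].
Quotient map π: X → X/∼ sends H ↦ [H], I ↦ [I=J], J ↦ [I=J].
For each subset V ⊆ X/∼, compute π^{-1}(V) ⊆ X and check whether π^{-1}(V) ∈ τ. V is open in τ_Q iff π^{-1}(V) ∈ τ.
  V = {}: π^{-1}(V) = ∅ ∈ τ ✓.
  V = {[H]}: π^{-1}(V) = {H} ∈ τ ✓.
  V = {[I=J]}: π^{-1}(V) = {I, J} ∈ τ ✓.
  V = {[H], [I=J]}: π^{-1}(V) = {H, I, J} ∈ τ ✓.
Open sets in the quotient: τ_Q = {{}, {[H]}, {[I=J]}, {[H], [I=J]}} (4 elements).


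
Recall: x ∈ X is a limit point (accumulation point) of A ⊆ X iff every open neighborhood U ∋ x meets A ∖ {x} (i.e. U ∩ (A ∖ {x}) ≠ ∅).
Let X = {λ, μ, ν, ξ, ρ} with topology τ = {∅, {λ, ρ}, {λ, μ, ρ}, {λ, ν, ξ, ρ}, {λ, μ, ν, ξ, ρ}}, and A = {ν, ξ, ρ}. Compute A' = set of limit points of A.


A' = {λ, μ, ν, ξ}

For each x ∈ X, list the open sets U ∈ τ with x ∈ U, then check whether U ∩ (A ∖ {x}) ≠ ∅ for every such U.
  x = λ: opens ∋ x are {λ, ρ}, {λ, μ, ρ}, {λ, ν, ξ, ρ}, {λ, μ, ν, ξ, ρ}; each meets A ∖ {λ}, so x IS a limit point.
  x = μ: opens ∋ x are {λ, μ, ρ}, {λ, μ, ν, ξ, ρ}; each meets A ∖ {μ}, so x IS a limit point.
  x = ν: opens ∋ x are {λ, ν, ξ, ρ}, {λ, μ, ν, ξ, ρ}; each meets A ∖ {ν}, so x IS a limit point.
  x = ξ: opens ∋ x are {λ, ν, ξ, ρ}, {λ, μ, ν, ξ, ρ}; each meets A ∖ {ξ}, so x IS a limit point.
  x = ρ: open {λ, ρ} ∋ x has {λ, ρ} ∩ (A ∖ {ρ}) = ∅, so x is NOT a limit point.
Collecting: A' = {λ, μ, ν, ξ}.


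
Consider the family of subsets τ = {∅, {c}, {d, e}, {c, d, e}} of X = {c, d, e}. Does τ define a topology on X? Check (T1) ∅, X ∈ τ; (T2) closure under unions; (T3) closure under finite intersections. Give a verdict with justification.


τ IS a topology on X.

Axiom (T1): ∅ ∈ τ? Yes; X ∈ τ? Yes.
Axiom (T2/T3): check pairwise unions and intersections of members of τ.
All pairwise intersections and unions checked — each lies in τ. Therefore τ satisfies (T1), (T2), (T3): it IS a topology on X.


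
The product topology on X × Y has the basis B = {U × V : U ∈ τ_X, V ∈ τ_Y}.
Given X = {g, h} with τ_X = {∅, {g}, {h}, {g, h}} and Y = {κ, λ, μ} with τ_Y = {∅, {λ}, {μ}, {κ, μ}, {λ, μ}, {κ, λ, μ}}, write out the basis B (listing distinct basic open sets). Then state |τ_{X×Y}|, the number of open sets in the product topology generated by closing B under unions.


Basis B = {∅ × ∅, {g} × {λ}, {g} × {μ}, {h} × {λ}, {h} × {μ}, {g} × {κ, μ}, {g} × {λ, μ}, {g, h} × {λ}, {g, h} × {μ}, {h} × {κ, μ}, {h} × {λ, μ}, {g} × {κ, λ, μ}, {h} × {κ, λ, μ}, {g, h} × {κ, μ}, {g, h} × {λ, μ}, {g, h} × {κ, λ, μ}}; |τ_{X×Y}| = 36.

Enumerate products U × V with U ∈ τ_X, V ∈ τ_Y (deduplicated):
  ∅ × ∅ = {} (∅)
  {g} × {λ} = {(g,λ)}
  {g} × {μ} = {(g,μ)}
  {h} × {λ} = {(h,λ)}
  {h} × {μ} = {(h,μ)}
  {g} × {κ, μ} = {(g,κ), (g,μ)}
  {g} × {λ, μ} = {(g,λ), (g,μ)}
  {g, h} × {λ} = {(g,λ), (h,λ)}
  {g, h} × {μ} = {(g,μ), (h,μ)}
  {h} × {κ, μ} = {(h,κ), (h,μ)}
  {h} × {λ, μ} = {(h,λ), (h,μ)}
  {g} × {κ, λ, μ} = {(g,κ), (g,λ), (g,μ)}
  {h} × {κ, λ, μ} = {(h,κ), (h,λ), (h,μ)}
  {g, h} × {κ, μ} = {(g,κ), (g,μ), (h,κ), (h,μ)}
  {g, h} × {λ, μ} = {(g,λ), (g,μ), (h,λ), (h,μ)}
  {g, h} × {κ, λ, μ} = {(g,κ), (g,λ), (g,μ), (h,κ), (h,λ), (h,μ)}
These 16 distinct sets form the basis B.
Close under arbitrary unions to get τ_{X×Y}; counting gives |τ_{X×Y}| = 36.


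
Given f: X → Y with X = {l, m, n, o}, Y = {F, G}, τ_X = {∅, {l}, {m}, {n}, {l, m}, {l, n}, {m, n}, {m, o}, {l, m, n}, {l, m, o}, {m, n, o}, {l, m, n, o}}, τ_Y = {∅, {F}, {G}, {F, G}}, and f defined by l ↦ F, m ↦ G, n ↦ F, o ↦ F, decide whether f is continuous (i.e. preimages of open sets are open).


f is NOT continuous.

Compute f^{-1}(U) for each U ∈ τ_Y:
  U = ∅: f^{-1}(U) = ∅ ∈ τ_X ✓.
  U = {F}: f^{-1}(U) = {l, n, o} ∉ τ_X ✗.
  U = {G}: f^{-1}(U) = {m} ∈ τ_X ✓.
  U = {F, G}: f^{-1}(U) = {l, m, n, o} ∈ τ_X ✓.
Found U = {F} with f^{-1}(U) = {l, n, o} not in τ_X. Therefore f is NOT continuous.


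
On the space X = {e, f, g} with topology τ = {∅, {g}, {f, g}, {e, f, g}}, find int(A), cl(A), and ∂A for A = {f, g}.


int(A) = {f, g}, cl(A) = {e, f, g}, ∂A = {e}.

Closed sets in (X, τ) are complements of opens:
  closed(X, τ) = {∅, {e}, {e, f}, {e, f, g}}.
int(A) = ⋃ {U ∈ τ : U ⊆ A}. Opens contained in A: ∅, {g}, {f, g}.
Taking the union of these: int(A) = {f, g}.
cl(A) = ⋂ {C closed : A ⊆ C}. Closed sets containing A: {e, f, g}.
Intersecting these: cl(A) = {e, f, g}.
∂A = cl(A) ∖ int(A) = {e, f, g} ∖ {f, g} = {e}.
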